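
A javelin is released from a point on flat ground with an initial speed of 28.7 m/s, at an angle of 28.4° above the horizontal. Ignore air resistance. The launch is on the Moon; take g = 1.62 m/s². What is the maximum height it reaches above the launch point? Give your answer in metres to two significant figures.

Horizontal component vₓ = 28.70 cos 28.4° = 25.25 m/s; vertical v_y0 = 28.70 sin 28.4° = 13.65 m/s.
Maximum height: H = v_y0² / (2g) = 13.65² / (2 × 1.62) = 57.51 m.

58 m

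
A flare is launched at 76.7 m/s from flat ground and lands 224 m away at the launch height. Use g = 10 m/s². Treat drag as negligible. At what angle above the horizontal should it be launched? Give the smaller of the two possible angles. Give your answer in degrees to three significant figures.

11.2°

From R = (v₀²/g) sin 2θ: sin 2θ = 10.0 × 224 / 5882.9 = 0.3808.
2θ = 22.38° or 180° − 22.38° = 157.6°, so θ = 11.19° or 78.81°.
The smaller angle is 11.19°.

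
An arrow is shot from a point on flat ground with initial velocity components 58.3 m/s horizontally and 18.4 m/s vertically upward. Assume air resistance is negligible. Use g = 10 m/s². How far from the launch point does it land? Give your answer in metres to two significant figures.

210 m

Time aloft: T = 2 v_y0 / g = 2 × 18.40 / 10.0 = 3.680 s.
Range: R = vₓ T = 58.30 × 3.680 = 214.5 m.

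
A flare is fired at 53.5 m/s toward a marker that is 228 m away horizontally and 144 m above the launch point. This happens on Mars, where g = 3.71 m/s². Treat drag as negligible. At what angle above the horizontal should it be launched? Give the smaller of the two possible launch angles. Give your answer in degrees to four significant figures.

Trajectory: y = x tanθ − g x² (1 + tan²θ)/(2v₀²). With x = 228, y = 144, v₀ = 53.5, g = 3.71:
33.69 tan²θ − 228 tanθ + (177.7) = 0.
tanθ = [228 ± √(228² − 4 × 33.69 × (177.7))] / (2 × 33.69) = (228 ± 167.4) / 67.38, giving tanθ = 0.8987 or 5.869.
θ = 41.95° or 80.33°; the smaller is 41.95°.

41.95°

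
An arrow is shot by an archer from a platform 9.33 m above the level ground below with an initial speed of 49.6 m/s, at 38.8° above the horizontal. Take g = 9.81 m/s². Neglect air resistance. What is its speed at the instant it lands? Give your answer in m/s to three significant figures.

51.4 m/s

vₓ = 49.60 cos 38.8° = 38.66 m/s; v_y0 = 49.60 sin 38.8° = 31.08 m/s.
With up positive and y = 0 at the ground: y(t) = 9.33 + (31.08) t − 4.905 t². Setting y = 0 and taking the positive root: t = [31.08 + √(31.08² + 2·9.81·9.33)] / 9.81 = (31.08 + 33.90) / 9.81 = 6.623 s.
Vertical velocity at impact: v_y = v_y0 − g t = 31.08 − 9.81 × 6.623 = −33.90 m/s.
Speed: |v| = √(vₓ² + v_y²) = √(38.66² + 33.90²) = 51.41 m/s.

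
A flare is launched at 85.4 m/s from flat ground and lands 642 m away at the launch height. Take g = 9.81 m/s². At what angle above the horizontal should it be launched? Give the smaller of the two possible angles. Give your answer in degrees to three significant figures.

R = v₀² sin 2θ / g gives sin 2θ = gR/v₀² = 9.81·642/85.4² = 0.8636.
2θ = 59.72° or 180° − 59.72° = 120.3°, so θ = 29.86° or 60.14°.
The smaller angle is 29.86°.

29.9°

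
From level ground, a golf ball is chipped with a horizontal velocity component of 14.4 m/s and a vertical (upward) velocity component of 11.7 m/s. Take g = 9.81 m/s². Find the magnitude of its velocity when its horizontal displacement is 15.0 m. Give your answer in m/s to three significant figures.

Time to reach x = 15.0 m: t = x/vₓ = 15.0/14.40 = 1.042 s.
Vertical velocity there: v_y = v_y0 − g t = 11.70 − 9.81 × 1.042 = 1.481 m/s.
Speed: √(vₓ² + v_y²) = √(14.40² + 1.481²) = 14.48 m/s.

14.5 m/s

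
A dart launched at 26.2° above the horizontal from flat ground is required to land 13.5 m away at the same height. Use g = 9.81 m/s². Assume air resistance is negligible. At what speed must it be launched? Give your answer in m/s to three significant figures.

From R = (v₀² / g) sin 2θ: v₀ = √(gR / sin 2θ).
v₀ = √(9.81 × 13.5 / sin 52.40°) = √(132.4 / 0.7923) = √167.15 = 12.93 m/s.

12.9 m/s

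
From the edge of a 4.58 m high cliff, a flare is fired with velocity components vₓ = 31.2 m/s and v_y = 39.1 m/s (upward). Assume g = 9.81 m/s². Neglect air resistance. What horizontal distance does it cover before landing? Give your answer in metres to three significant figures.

252 m

Vertical motion (up positive, ground at y = 0): 4.905 t² − (39.10) t − 4.58 = 0, so t = (39.10 + √(39.10² + 2·9.81·4.58)) / 9.81 = (39.10 + 40.23) / 9.81 = 8.087 s.
Horizontal distance: R = vₓ t = 31.20 × 8.087 = 252.3 m.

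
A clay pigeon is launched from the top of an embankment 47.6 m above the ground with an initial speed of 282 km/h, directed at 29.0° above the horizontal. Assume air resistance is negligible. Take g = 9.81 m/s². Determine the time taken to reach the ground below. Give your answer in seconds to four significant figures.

8.840 s

Convert: 282 km/h = 282/3.6 = 78.33 m/s.
Resolve: vₓ = 78.33 cos 29.0° = 68.51 m/s and v_y0 = 78.33 sin 29.0° = 37.98 m/s.
The projectile lands when y = 47.6 + (37.98) t − ½·9.81·t² = 0. Positive root: t = (37.98 + √(37.98² + 2·9.81·47.6)) / 9.81 = (37.98 + 48.75) / 9.81 = 8.840 s.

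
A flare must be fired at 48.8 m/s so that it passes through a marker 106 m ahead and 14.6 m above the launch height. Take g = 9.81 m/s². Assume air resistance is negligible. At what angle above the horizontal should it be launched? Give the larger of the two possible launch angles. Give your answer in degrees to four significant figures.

76.58°

Trajectory: y = x tanθ − g x² (1 + tan²θ)/(2v₀²). With x = 106, y = 14.6, v₀ = 48.8, g = 9.81:
23.14 tan²θ − 106 tanθ + (37.74) = 0.
tanθ = [106 ± √(106² − 4 × 23.14 × (37.74))] / (2 × 23.14) = (106 ± 87.99) / 46.29, giving tanθ = 0.3891 or 4.191.
θ = 21.26° or 76.58°; the larger is 76.58°.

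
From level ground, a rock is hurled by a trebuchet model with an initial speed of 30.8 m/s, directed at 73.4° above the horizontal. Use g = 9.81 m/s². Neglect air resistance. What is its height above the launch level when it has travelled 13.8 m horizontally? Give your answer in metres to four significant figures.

Horizontal component vₓ = 30.80 cos 73.4° = 8.799 m/s; vertical v_y0 = 30.80 sin 73.4° = 29.52 m/s.
At x = 13.8 m, t = x/vₓ = 13.8/8.799 = 1.568 s.
Height: y = v_y0 t − ½ g t² = 29.52 × 1.568 − 4.905 × 1.568² = 46.29 − 12.06 = 34.23 m.

34.23 m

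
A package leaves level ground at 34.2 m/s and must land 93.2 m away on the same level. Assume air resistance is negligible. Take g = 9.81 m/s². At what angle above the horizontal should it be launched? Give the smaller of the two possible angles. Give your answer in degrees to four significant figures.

R = v₀² sin 2θ / g gives sin 2θ = gR/v₀² = 9.81·93.2/34.2² = 0.7817.
2θ = 51.42° or 180° − 51.42° = 128.6°, so θ = 25.71° or 64.29°.
The smaller angle is 25.71°.

25.71°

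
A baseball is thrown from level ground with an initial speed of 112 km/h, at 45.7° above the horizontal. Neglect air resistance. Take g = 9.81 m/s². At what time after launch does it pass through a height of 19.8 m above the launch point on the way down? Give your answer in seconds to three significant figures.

Convert: 112 km/h = 112/3.6 = 31.11 m/s.
vₓ = 31.11 cos 45.7° = 21.73 m/s; v_y0 = 31.11 sin 45.7° = 22.27 m/s.
Height y(t) = 22.27 t − 4.905 t² = 19.8 gives 4.905 t² − 22.27 t + 19.8 = 0.
t = [22.27 ± √(22.27² − 2·9.81·19.8)] / 9.81 = (22.27 ± 10.36) / 9.81, so t = 1.214 s or t = 3.326 s.
The descending-branch root is 3.326 s.

3.33 s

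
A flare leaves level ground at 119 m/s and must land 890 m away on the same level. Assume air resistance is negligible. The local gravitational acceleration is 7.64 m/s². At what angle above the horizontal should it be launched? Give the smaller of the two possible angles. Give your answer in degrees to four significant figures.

14.35°

Level-ground range R = v₀² sin(2θ)/g ⇒ sin(2θ) = gR/v₀² = 7.64 × 890 / 119² = 0.4802.
2θ = 28.70° or 180° − 28.70° = 151.3°, so θ = 14.35° or 75.65°.
The smaller angle is 14.35°.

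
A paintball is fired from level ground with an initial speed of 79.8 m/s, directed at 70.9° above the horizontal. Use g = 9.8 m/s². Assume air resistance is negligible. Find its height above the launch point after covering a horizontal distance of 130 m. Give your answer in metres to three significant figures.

Components: vₓ = 79.80 cos 70.9° = 26.11 m/s, v_y0 = 79.80 sin 70.9° = 75.41 m/s.
Time to reach x = 130 m: t = x/vₓ = 130/26.11 = 4.979 s.
Height: y = v_y0 t − ½ g t² = 75.41 × 4.979 − 4.900 × 4.979² = 375.4 − 121.5 = 254.0 m.

254 m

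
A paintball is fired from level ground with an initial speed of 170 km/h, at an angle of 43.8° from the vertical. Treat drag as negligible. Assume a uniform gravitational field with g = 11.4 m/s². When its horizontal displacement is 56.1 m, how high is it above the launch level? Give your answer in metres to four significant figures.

Convert: 170 km/h = 170/3.6 = 47.22 m/s.
Resolve: vₓ = 47.22 sin 43.8° = 32.68 m/s and v_y0 = 47.22 cos 43.8° = 34.08 m/s.
Time to reach x = 56.1 m: t = x/vₓ = 56.1/32.68 = 1.716 s.
Height: y = v_y0 t − ½ g t² = 34.08 × 1.716 − 5.700 × 1.716² = 58.50 − 16.79 = 41.71 m.

41.71 m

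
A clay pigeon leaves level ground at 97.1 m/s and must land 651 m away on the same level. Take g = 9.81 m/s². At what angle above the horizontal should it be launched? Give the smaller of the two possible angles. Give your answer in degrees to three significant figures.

Level-ground range R = v₀² sin(2θ)/g ⇒ sin(2θ) = gR/v₀² = 9.81 × 651 / 97.1² = 0.6773.
2θ = 42.64° or 180° − 42.64° = 137.4°, so θ = 21.32° or 68.68°.
The smaller angle is 21.32°.

21.3°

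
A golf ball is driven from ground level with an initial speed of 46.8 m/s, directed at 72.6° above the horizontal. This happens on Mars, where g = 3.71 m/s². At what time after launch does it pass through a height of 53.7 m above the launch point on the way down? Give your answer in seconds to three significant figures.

Resolve: vₓ = 46.80 cos 72.6° = 14.00 m/s and v_y0 = 46.80 sin 72.6° = 44.66 m/s.
Height y(t) = 44.66 t − 1.855 t² = 53.7 gives 1.855 t² − 44.66 t + 53.7 = 0.
t = [44.66 ± √(44.66² − 2·3.71·53.7)] / 3.71 = (44.66 ± 39.95) / 3.71, so t = 1.269 s or t = 22.81 s.
The descending-branch root is 22.81 s.

22.8 s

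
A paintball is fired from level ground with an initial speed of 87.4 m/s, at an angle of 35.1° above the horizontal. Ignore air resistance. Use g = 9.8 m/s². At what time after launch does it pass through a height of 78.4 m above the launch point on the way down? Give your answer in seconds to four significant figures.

vₓ = 87.40 cos 35.1° = 71.51 m/s; v_y0 = 87.40 sin 35.1° = 50.26 m/s.
Height y(t) = 50.26 t − 4.900 t² = 78.4 gives 4.900 t² − 50.26 t + 78.4 = 0.
Quadratic formula: t = (50.26 ± √988.97) / 9.80 = (50.26 ± 31.45) / 9.80 → t = 1.919 s or 8.337 s.
The descending-branch root is 8.337 s.

8.337 s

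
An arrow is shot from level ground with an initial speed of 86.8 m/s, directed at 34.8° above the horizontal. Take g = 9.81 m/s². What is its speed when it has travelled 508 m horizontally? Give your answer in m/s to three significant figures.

74.1 m/s

Components: vₓ = 86.80 cos 34.8° = 71.28 m/s, v_y0 = 86.80 sin 34.8° = 49.54 m/s.
x = vₓ t ⇒ t = 508/71.28 = 7.127 s.
Vertical velocity there: v_y = v_y0 − g t = 49.54 − 9.81 × 7.127 = −20.38 m/s.
Speed: √(vₓ² + v_y²) = √(71.28² + 20.38²) = 74.13 m/s.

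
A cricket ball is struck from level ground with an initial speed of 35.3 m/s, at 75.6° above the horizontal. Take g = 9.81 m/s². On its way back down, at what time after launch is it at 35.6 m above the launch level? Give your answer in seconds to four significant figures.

5.697 s

Components: vₓ = 35.30 cos 75.6° = 8.779 m/s, v_y0 = 35.30 sin 75.6° = 34.19 m/s.
Height y(t) = 34.19 t − 4.905 t² = 35.6 gives 4.905 t² − 34.19 t + 35.6 = 0.
Quadratic formula: t = (34.19 ± √470.55) / 9.81 = (34.19 ± 21.69) / 9.81 → t = 1.274 s or 5.697 s.
The descending-branch root is 5.697 s.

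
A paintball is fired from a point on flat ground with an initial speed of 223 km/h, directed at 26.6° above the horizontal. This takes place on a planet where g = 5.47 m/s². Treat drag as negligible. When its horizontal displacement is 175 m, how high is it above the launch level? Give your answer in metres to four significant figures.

Convert: 223 km/h = 223/3.6 = 61.94 m/s.
Components: vₓ = 61.94 cos 26.6° = 55.39 m/s, v_y0 = 61.94 sin 26.6° = 27.74 m/s.
Time to reach x = 175 m: t = x/vₓ = 175/55.39 = 3.160 s.
Height: y = v_y0 t − ½ g t² = 27.74 × 3.160 − 2.735 × 3.160² = 87.63 − 27.30 = 60.33 m.

60.33 m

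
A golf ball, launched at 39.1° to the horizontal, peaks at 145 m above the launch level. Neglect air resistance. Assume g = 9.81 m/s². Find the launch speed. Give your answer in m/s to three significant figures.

84.6 m/s

At the peak v_y = 0, so v_y0 = √(2gH) = √(2 × 9.81 × 145) = 53.34 m/s.
v_y0 = v₀ sin θ ⇒ v₀ = 53.34 / sin 39.1° = 84.57 m/s.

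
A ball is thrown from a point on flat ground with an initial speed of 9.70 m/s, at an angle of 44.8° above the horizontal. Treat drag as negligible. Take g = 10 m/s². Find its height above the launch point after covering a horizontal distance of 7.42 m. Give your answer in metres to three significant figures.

1.56 m

Resolve: vₓ = 9.700 cos 44.8° = 6.883 m/s and v_y0 = 9.700 sin 44.8° = 6.835 m/s.
Time to reach x = 7.42 m: t = x/vₓ = 7.42/6.883 = 1.078 s.
Height: y = v_y0 t − ½ g t² = 6.835 × 1.078 − 5.000 × 1.078² = 7.368 − 5.811 = 1.557 m.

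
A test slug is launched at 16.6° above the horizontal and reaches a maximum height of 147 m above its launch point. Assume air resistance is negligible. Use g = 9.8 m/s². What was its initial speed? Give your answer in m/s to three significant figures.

188 m/s

At the peak v_y = 0, so v_y0 = √(2gH) = √(2 × 9.80 × 147) = 53.68 m/s.
v_y0 = v₀ sin θ ⇒ v₀ = 53.68 / sin 16.6° = 187.9 m/s.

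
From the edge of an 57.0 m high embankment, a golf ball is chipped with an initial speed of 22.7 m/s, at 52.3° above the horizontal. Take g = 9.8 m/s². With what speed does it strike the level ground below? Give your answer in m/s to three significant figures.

40.4 m/s

Components: vₓ = 22.70 cos 52.3° = 13.88 m/s, v_y0 = 22.70 sin 52.3° = 17.96 m/s.
The projectile lands when y = 57.0 + (17.96) t − ½·9.80·t² = 0. Positive root: t = (17.96 + √(17.96² + 2·9.80·57.0)) / 9.80 = (17.96 + 37.94) / 9.80 = 5.705 s.
Vertical velocity at impact: v_y = v_y0 − g t = 17.96 − 9.80 × 5.705 = −37.94 m/s.
Speed: |v| = √(vₓ² + v_y²) = √(13.88² + 37.94²) = 40.40 m/s.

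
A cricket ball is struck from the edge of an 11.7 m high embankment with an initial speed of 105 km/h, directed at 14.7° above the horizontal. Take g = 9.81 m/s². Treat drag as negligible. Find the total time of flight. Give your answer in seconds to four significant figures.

Convert: 105 km/h = 105/3.6 = 29.17 m/s.
Components: vₓ = 29.17 cos 14.7° = 28.21 m/s, v_y0 = 29.17 sin 14.7° = 7.401 m/s.
Vertical motion (up positive, ground at y = 0): 4.905 t² − (7.401) t − 11.7 = 0, so t = (7.401 + √(7.401² + 2·9.81·11.7)) / 9.81 = (7.401 + 16.86) / 9.81 = 2.473 s.

2.473 s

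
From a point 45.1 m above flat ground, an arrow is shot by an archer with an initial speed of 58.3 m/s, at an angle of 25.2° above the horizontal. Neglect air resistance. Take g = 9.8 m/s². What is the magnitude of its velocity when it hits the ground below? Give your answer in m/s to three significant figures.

65.4 m/s

Resolve: vₓ = 58.30 cos 25.2° = 52.75 m/s and v_y0 = 58.30 sin 25.2° = 24.82 m/s.
The projectile lands when y = 45.1 + (24.82) t − ½·9.80·t² = 0. Positive root: t = (24.82 + √(24.82² + 2·9.80·45.1)) / 9.80 = (24.82 + 38.73) / 9.80 = 6.485 s.
Vertical velocity at impact: v_y = v_y0 − g t = 24.82 − 9.80 × 6.485 = −38.73 m/s.
Speed: |v| = √(vₓ² + v_y²) = √(52.75² + 38.73²) = 65.44 m/s.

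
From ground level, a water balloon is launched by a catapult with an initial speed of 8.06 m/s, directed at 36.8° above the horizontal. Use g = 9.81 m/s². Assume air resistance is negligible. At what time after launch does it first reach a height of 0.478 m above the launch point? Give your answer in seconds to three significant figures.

0.112 s

Resolve: vₓ = 8.060 cos 36.8° = 6.454 m/s and v_y0 = 8.060 sin 36.8° = 4.828 m/s.
Set y = v_y0 t − ½ g t² = 0.478: 4.905 t² − 4.828 t + 0.478 = 0.
t = [4.828 ± √(4.828² − 2·9.81·0.478)] / 9.81 = (4.828 ± 3.733) / 9.81, so t = 0.1117 s or t = 0.8727 s.
The first (ascending) time is 0.1117 s.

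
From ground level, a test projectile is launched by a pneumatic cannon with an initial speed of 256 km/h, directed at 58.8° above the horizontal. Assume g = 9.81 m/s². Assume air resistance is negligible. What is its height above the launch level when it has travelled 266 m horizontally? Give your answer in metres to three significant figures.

183 m

Convert: 256 km/h = 256/3.6 = 71.11 m/s.
Horizontal component vₓ = 71.11 cos 58.8° = 36.84 m/s; vertical v_y0 = 71.11 sin 58.8° = 60.83 m/s.
At x = 266 m, t = x/vₓ = 266/36.84 = 7.221 s.
Height: y = v_y0 t − ½ g t² = 60.83 × 7.221 − 4.905 × 7.221² = 439.2 − 255.8 = 183.5 m.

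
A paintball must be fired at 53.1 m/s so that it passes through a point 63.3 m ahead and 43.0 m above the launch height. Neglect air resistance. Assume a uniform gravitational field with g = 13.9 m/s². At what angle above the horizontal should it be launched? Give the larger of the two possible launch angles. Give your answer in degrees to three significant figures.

Trajectory: y = x tanθ − g x² (1 + tan²θ)/(2v₀²). With x = 63.3, y = 43.0, v₀ = 53.1, g = 13.9:
9.877 tan²θ − 63.3 tanθ + (52.88) = 0.
tanθ = [63.3 ± √(63.3² − 4 × 9.877 × (52.88))] / (2 × 9.877) = (63.3 ± 43.79) / 19.75, giving tanθ = 0.9875 or 5.422.
θ = 44.64° or 79.55°; the larger is 79.55°.

79.5°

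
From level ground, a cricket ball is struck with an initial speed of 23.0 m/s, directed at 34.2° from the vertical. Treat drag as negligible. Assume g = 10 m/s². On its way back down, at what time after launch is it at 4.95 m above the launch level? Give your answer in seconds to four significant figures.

Components: vₓ = 23.00 sin 34.2° = 12.93 m/s, v_y0 = 23.00 cos 34.2° = 19.02 m/s.
Require v_y0 t − ½ g t² = 4.95, i.e. 5.000 t² − 19.02 t + 4.95 = 0.
Quadratic formula: t = (19.02 ± √262.87) / 10.0 = (19.02 ± 16.21) / 10.0 → t = 0.2810 s or 3.524 s.
The descending-branch root is 3.524 s.

3.524 s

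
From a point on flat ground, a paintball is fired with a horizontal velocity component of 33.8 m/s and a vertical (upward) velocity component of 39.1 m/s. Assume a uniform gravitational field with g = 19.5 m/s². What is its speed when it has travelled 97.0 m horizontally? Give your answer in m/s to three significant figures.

37.8 m/s

x = vₓ t ⇒ t = 97.0/33.80 = 2.870 s.
Vertical velocity there: v_y = v_y0 − g t = 39.10 − 19.5 × 2.870 = −16.86 m/s.
Speed: √(vₓ² + v_y²) = √(33.80² + 16.86²) = 37.77 m/s.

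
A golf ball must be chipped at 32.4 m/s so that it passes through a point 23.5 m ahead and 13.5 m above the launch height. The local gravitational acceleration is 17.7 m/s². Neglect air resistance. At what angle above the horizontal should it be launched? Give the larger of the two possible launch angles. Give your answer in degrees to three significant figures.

Trajectory: y = x tanθ − g x² (1 + tan²θ)/(2v₀²). With x = 23.5, y = 13.5, v₀ = 32.4, g = 17.7:
4.656 tan²θ − 23.5 tanθ + (18.16) = 0.
tanθ = [23.5 ± √(23.5² − 4 × 4.656 × (18.16))] / (2 × 4.656) = (23.5 ± 14.63) / 9.311, giving tanθ = 0.9522 or 4.095.
θ = 43.60° or 76.28°; the larger is 76.28°.

76.3°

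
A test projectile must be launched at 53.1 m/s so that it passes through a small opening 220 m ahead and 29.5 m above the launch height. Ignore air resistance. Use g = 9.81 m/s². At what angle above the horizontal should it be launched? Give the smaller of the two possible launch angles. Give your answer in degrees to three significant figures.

Trajectory: y = x tanθ − g x² (1 + tan²θ)/(2v₀²). With x = 220, y = 29.5, v₀ = 53.1, g = 9.81:
84.20 tan²θ − 220 tanθ + (113.7) = 0.
tanθ = [220 ± √(220² − 4 × 84.20 × (113.7))] / (2 × 84.20) = (220 ± 100.5) / 168.4, giving tanθ = 0.7094 or 1.904.
θ = 35.35° or 62.29°; the smaller is 35.35°.

35.4°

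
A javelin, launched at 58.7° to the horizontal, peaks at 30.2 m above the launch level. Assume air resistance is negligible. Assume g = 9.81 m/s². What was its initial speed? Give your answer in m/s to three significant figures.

28.5 m/s

At the peak v_y = 0, so v_y0 = √(2gH) = √(2 × 9.81 × 30.2) = 24.34 m/s.
v_y0 = v₀ sin θ ⇒ v₀ = 24.34 / sin 58.7° = 28.49 m/s.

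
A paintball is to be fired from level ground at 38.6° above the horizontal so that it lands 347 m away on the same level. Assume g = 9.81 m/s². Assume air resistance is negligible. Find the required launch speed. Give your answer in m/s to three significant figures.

59.1 m/s

On level ground R = v₀² sin 2θ / g ⇒ v₀ = √(gR / sin 2θ).
v₀ = √(9.81 × 347 / sin 77.20°) = √(3404 / 0.9751) = √3490.8 = 59.08 m/s.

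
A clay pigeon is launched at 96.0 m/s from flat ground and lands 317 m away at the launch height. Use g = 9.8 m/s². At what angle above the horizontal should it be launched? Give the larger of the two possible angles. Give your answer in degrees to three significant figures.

R = v₀² sin 2θ / g gives sin 2θ = gR/v₀² = 9.80·317/96.0² = 0.3371.
2θ = 19.70° or 180° − 19.70° = 160.3°, so θ = 9.850° or 80.15°.
The larger angle is 80.15°.

80.2°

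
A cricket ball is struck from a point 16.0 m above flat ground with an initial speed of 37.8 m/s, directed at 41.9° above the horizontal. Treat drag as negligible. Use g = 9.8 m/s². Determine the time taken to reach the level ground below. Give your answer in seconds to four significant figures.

Components: vₓ = 37.80 cos 41.9° = 28.13 m/s, v_y0 = 37.80 sin 41.9° = 25.24 m/s.
Vertical motion (up positive, ground at y = 0): 4.900 t² − (25.24) t − 16.0 = 0, so t = (25.24 + √(25.24² + 2·9.80·16.0)) / 9.80 = (25.24 + 30.84) / 9.80 = 5.722 s.

5.722 s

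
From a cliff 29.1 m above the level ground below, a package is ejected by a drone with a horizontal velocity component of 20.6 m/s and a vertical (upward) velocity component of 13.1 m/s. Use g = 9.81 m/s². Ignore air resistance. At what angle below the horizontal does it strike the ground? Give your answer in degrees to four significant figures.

52.91°

With up positive and y = 0 at the ground: y(t) = 29.1 + (13.10) t − 4.905 t². Setting y = 0 and taking the positive root: t = [13.10 + √(13.10² + 2·9.81·29.1)] / 9.81 = (13.10 + 27.25) / 9.81 = 4.113 s.
At impact: v_y = v_y0 − g t = −27.25 m/s; vₓ = 20.60 m/s.
Angle below horizontal: arctan(|v_y|/vₓ) = arctan(27.25/20.60) = 52.91°.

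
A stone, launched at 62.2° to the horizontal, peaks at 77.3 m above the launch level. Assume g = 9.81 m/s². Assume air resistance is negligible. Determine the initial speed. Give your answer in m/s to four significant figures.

44.03 m/s

At the peak v_y = 0, so v_y0 = √(2gH) = √(2 × 9.81 × 77.3) = 38.94 m/s.
v_y0 = v₀ sin θ ⇒ v₀ = 38.94 / sin 62.2° = 44.03 m/s.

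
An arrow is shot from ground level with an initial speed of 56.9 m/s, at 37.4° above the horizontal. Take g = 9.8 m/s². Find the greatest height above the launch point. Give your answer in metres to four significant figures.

60.94 m

Resolve: vₓ = 56.90 cos 37.4° = 45.20 m/s and v_y0 = 56.90 sin 37.4° = 34.56 m/s.
Peak height H = v_y0² / (2g) = 1194.4 / 19.60 = 60.94 m.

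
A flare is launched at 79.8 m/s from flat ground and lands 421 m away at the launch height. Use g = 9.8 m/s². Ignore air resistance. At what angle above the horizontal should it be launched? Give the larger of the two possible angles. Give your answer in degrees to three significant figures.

69.8°

From R = (v₀²/g) sin 2θ: sin 2θ = 9.80 × 421 / 6368.0 = 0.6479.
2θ = 40.38° or 180° − 40.38° = 139.6°, so θ = 20.19° or 69.81°.
The larger angle is 69.81°.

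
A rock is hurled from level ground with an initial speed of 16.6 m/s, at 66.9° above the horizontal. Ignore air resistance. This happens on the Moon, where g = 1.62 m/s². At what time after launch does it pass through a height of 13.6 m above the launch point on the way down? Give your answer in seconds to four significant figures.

17.91 s

Horizontal component vₓ = 16.60 cos 66.9° = 6.513 m/s; vertical v_y0 = 16.60 sin 66.9° = 15.27 m/s.
Height y(t) = 15.27 t − 0.8100 t² = 13.6 gives 0.8100 t² − 15.27 t + 13.6 = 0.
Quadratic formula: t = (15.27 ± √189.08) / 1.62 = (15.27 ± 13.75) / 1.62 → t = 0.9373 s or 17.91 s.
The descending-branch root is 17.91 s.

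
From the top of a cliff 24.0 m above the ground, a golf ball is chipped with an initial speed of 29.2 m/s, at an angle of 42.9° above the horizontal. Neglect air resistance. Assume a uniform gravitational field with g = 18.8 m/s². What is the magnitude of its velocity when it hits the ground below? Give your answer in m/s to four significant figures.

Resolve: vₓ = 29.20 cos 42.9° = 21.39 m/s and v_y0 = 29.20 sin 42.9° = 19.88 m/s.
The projectile lands when y = 24.0 + (19.88) t − ½·18.8·t² = 0. Positive root: t = (19.88 + √(19.88² + 2·18.8·24.0)) / 18.8 = (19.88 + 36.02) / 18.8 = 2.973 s.
Vertical velocity at impact: v_y = v_y0 − g t = 19.88 − 18.8 × 2.973 = −36.02 m/s.
Speed: |v| = √(vₓ² + v_y²) = √(21.39² + 36.02²) = 41.89 m/s.

41.89 m/s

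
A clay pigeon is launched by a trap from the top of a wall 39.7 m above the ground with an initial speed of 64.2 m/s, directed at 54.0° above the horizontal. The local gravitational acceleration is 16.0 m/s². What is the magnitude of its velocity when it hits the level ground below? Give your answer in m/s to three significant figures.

73.4 m/s

Horizontal component vₓ = 64.20 cos 54.0° = 37.74 m/s; vertical v_y0 = 64.20 sin 54.0° = 51.94 m/s.
The projectile lands when y = 39.7 + (51.94) t − ½·16.0·t² = 0. Positive root: t = (51.94 + √(51.94² + 2·16.0·39.7)) / 16.0 = (51.94 + 62.99) / 16.0 = 7.183 s.
Vertical velocity at impact: v_y = v_y0 − g t = 51.94 − 16.0 × 7.183 = −62.99 m/s.
Speed: |v| = √(vₓ² + v_y²) = √(37.74² + 62.99²) = 73.43 m/s.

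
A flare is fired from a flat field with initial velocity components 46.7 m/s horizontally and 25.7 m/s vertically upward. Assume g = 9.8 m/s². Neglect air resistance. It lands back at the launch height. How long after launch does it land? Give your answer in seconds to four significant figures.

It returns to y = 0 when t = 2 v_y0 / g = 2(25.70)/9.80 = 5.245 s.

5.245 s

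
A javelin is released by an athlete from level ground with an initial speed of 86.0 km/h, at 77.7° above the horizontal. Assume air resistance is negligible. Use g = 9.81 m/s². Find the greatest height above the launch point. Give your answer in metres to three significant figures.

Convert: 86.0 km/h = 86.0/3.6 = 23.89 m/s.
Components: vₓ = 23.89 cos 77.7° = 5.089 m/s, v_y0 = 23.89 sin 77.7° = 23.34 m/s.
Maximum height: H = v_y0² / (2g) = 23.34² / (2 × 9.81) = 27.77 m.

27.8 m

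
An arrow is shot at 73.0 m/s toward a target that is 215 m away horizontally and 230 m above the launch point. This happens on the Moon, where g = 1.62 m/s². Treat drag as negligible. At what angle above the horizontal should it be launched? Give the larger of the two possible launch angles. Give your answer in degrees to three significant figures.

88.1°

Trajectory: y = x tanθ − g x² (1 + tan²θ)/(2v₀²). With x = 215, y = 230, v₀ = 73.0, g = 1.62:
7.026 tan²θ − 215 tanθ + (237.0) = 0.
tanθ = [215 ± √(215² − 4 × 7.026 × (237.0))] / (2 × 7.026) = (215 ± 198.9) / 14.05, giving tanθ = 1.145 or 29.45.
θ = 48.88° or 88.06°; the larger is 88.06°.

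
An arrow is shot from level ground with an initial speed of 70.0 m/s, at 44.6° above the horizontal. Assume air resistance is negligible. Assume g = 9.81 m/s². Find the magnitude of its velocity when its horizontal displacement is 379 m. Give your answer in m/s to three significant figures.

Resolve: vₓ = 70.00 cos 44.6° = 49.84 m/s and v_y0 = 70.00 sin 44.6° = 49.15 m/s.
x = vₓ t ⇒ t = 379/49.84 = 7.604 s.
Vertical velocity there: v_y = v_y0 − g t = 49.15 − 9.81 × 7.604 = −25.45 m/s.
Speed: √(vₓ² + v_y²) = √(49.84² + 25.45²) = 55.96 m/s.

56.0 m/s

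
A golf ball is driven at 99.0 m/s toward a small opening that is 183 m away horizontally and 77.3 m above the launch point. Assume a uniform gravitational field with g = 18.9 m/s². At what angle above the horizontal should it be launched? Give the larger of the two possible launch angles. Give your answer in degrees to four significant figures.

Trajectory: y = x tanθ − g x² (1 + tan²θ)/(2v₀²). With x = 183, y = 77.3, v₀ = 99.0, g = 18.9:
32.29 tan²θ − 183 tanθ + (109.6) = 0.
tanθ = [183 ± √(183² − 4 × 32.29 × (109.6))] / (2 × 32.29) = (183 ± 139.0) / 64.58, giving tanθ = 0.6806 or 4.987.
θ = 34.24° or 78.66°; the larger is 78.66°.

78.66°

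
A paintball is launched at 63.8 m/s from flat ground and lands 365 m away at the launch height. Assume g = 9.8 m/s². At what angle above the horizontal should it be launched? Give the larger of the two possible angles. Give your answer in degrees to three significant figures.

59.3°

Level-ground range R = v₀² sin(2θ)/g ⇒ sin(2θ) = gR/v₀² = 9.80 × 365 / 63.8² = 0.8788.
2θ = 61.49° or 180° − 61.49° = 118.5°, so θ = 30.75° or 59.25°.
The larger angle is 59.25°.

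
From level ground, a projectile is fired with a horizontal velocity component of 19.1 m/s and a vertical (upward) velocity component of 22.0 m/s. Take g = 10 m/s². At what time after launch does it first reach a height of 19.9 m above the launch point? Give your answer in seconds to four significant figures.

1.273 s

Height y(t) = 22.00 t − 5.000 t² = 19.9 gives 5.000 t² − 22.00 t + 19.9 = 0.
Quadratic formula: t = (22.00 ± √86.000) / 10.0 = (22.00 ± 9.274) / 10.0 → t = 1.273 s or 3.127 s.
The first (ascending) time is 1.273 s.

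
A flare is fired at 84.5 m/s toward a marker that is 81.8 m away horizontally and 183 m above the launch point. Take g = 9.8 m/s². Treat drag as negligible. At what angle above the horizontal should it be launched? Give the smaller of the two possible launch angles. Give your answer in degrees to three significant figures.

Trajectory: y = x tanθ − g x² (1 + tan²θ)/(2v₀²). With x = 81.8, y = 183, v₀ = 84.5, g = 9.80:
4.592 tan²θ − 81.8 tanθ + (187.6) = 0.
tanθ = [81.8 ± √(81.8² − 4 × 4.592 × (187.6))] / (2 × 4.592) = (81.8 ± 56.97) / 9.184, giving tanθ = 2.704 or 15.11.
θ = 69.70° or 86.21°; the smaller is 69.70°.

69.7°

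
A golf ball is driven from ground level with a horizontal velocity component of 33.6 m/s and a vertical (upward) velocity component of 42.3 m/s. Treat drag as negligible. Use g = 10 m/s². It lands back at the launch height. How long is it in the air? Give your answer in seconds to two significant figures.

Landing at launch height ⇒ T = 2 v_y0 / g = 2 × 42.30 / 10.0 = 8.460 s.

8.5 s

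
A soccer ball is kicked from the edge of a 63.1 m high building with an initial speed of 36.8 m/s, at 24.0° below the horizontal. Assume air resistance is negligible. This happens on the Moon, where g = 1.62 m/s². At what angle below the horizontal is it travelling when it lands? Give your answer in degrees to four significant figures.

31.62°

Resolve: vₓ = 36.80 cos 24.0° = 33.62 m/s and v_y0 = −14.97 m/s (downward).
The projectile lands when y = 63.1 + (−14.97) t − ½·1.62·t² = 0. Positive root: t = (−14.97 + √(14.97² + 2·1.62·63.1)) / 1.62 = (−14.97 + 20.70) / 1.62 = 3.538 s.
At impact: v_y = v_y0 − g t = −20.70 m/s; vₓ = 33.62 m/s.
Angle below horizontal: arctan(|v_y|/vₓ) = arctan(20.70/33.62) = 31.62°.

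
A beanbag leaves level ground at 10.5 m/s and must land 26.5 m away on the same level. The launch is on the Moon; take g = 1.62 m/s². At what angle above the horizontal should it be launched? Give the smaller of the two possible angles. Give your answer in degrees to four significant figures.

R = v₀² sin 2θ / g gives sin 2θ = gR/v₀² = 1.62·26.5/10.5² = 0.3894.
2θ = 22.92° or 180° − 22.92° = 157.1°, so θ = 11.46° or 78.54°.
The smaller angle is 11.46°.

11.46°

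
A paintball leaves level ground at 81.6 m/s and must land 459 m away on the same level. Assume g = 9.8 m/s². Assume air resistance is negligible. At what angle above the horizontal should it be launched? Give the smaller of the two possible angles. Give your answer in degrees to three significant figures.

21.2°

R = v₀² sin 2θ / g gives sin 2θ = gR/v₀² = 9.80·459/81.6² = 0.6756.
2θ = 42.50° or 180° − 42.50° = 137.5°, so θ = 21.25° or 68.75°.
The smaller angle is 21.25°.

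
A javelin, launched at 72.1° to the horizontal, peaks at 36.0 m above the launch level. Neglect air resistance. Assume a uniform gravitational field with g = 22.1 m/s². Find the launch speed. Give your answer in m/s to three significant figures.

At the peak v_y = 0, so v_y0 = √(2gH) = √(2 × 22.1 × 36.0) = 39.89 m/s.
v_y0 = v₀ sin θ ⇒ v₀ = 39.89 / sin 72.1° = 41.92 m/s.

41.9 m/s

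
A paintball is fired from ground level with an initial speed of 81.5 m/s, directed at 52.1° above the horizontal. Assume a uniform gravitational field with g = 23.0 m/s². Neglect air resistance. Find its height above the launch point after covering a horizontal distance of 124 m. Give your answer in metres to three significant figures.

Components: vₓ = 81.50 cos 52.1° = 50.06 m/s, v_y0 = 81.50 sin 52.1° = 64.31 m/s.
Time to reach x = 124 m: t = x/vₓ = 124/50.06 = 2.477 s.
Height: y = v_y0 t − ½ g t² = 64.31 × 2.477 − 11.50 × 2.477² = 159.3 − 70.55 = 88.74 m.

88.7 m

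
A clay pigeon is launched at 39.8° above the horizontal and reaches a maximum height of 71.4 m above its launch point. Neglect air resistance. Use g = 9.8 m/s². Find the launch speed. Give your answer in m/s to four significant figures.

At the peak v_y = 0, so v_y0 = √(2gH) = √(2 × 9.80 × 71.4) = 37.41 m/s.
v_y0 = v₀ sin θ ⇒ v₀ = 37.41 / sin 39.8° = 58.44 m/s.

58.44 m/s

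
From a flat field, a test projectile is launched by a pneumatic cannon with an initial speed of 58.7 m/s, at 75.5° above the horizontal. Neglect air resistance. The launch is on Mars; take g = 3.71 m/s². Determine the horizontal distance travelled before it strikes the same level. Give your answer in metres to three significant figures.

vₓ = 58.70 cos 75.5° = 14.70 m/s; v_y0 = 58.70 sin 75.5° = 56.83 m/s.
Flight time T = 2 v_y0 / g = 30.64 s.
Horizontal distance R = vₓ T = 14.70 × 30.64 = 450.3 m.

450 m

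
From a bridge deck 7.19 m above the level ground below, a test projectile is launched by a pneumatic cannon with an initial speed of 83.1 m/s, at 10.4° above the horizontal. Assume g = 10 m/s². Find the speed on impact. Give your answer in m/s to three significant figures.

84.0 m/s

Components: vₓ = 83.10 cos 10.4° = 81.73 m/s, v_y0 = 83.10 sin 10.4° = 15.00 m/s.
With up positive and y = 0 at the ground: y(t) = 7.19 + (15.00) t − 5.000 t². Setting y = 0 and taking the positive root: t = [15.00 + √(15.00² + 2·10.0·7.19)] / 10.0 = (15.00 + 19.21) / 10.0 = 3.421 s.
Vertical velocity at impact: v_y = v_y0 − g t = 15.00 − 10.0 × 3.421 = −19.21 m/s.
Speed: |v| = √(vₓ² + v_y²) = √(81.73² + 19.21²) = 83.96 m/s.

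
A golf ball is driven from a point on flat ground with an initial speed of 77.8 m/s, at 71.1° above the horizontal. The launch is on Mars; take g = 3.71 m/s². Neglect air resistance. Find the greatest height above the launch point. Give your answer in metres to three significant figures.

Components: vₓ = 77.80 cos 71.1° = 25.20 m/s, v_y0 = 77.80 sin 71.1° = 73.61 m/s.
Maximum height: H = v_y0² / (2g) = 73.61² / (2 × 3.71) = 730.2 m.

730 m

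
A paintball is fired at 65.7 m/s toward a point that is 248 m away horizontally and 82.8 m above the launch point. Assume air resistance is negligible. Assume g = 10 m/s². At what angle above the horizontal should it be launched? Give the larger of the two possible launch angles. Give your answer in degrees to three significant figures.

Trajectory: y = x tanθ − g x² (1 + tan²θ)/(2v₀²). With x = 248, y = 82.8, v₀ = 65.7, g = 10.0:
71.24 tan²θ − 248 tanθ + (154.0) = 0.
tanθ = [248 ± √(248² − 4 × 71.24 × (154.0))] / (2 × 71.24) = (248 ± 132.7) / 142.5, giving tanθ = 0.8093 or 2.672.
θ = 38.98° or 69.48°; the larger is 69.48°.

69.5°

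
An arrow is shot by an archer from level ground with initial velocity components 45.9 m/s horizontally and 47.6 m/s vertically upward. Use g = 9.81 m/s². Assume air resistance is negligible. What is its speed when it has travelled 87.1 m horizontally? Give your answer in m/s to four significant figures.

At x = 87.1 m, t = x/vₓ = 87.1/45.90 = 1.898 s.
Vertical velocity there: v_y = v_y0 − g t = 47.60 − 9.81 × 1.898 = 28.98 m/s.
Speed: √(vₓ² + v_y²) = √(45.90² + 28.98²) = 54.29 m/s.

54.29 m/s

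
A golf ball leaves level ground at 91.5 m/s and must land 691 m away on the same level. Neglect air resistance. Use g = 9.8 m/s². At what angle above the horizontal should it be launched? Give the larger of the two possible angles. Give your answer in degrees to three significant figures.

63.0°

R = v₀² sin 2θ / g gives sin 2θ = gR/v₀² = 9.80·691/91.5² = 0.8088.
2θ = 53.98° or 180° − 53.98° = 126.0°, so θ = 26.99° or 63.01°.
The larger angle is 63.01°.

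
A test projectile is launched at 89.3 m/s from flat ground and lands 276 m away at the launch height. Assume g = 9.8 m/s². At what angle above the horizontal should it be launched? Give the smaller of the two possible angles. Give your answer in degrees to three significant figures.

Level-ground range R = v₀² sin(2θ)/g ⇒ sin(2θ) = gR/v₀² = 9.80 × 276 / 89.3² = 0.3392.
2θ = 19.83° or 180° − 19.83° = 160.2°, so θ = 9.914° or 80.09°.
The smaller angle is 9.914°.

9.91°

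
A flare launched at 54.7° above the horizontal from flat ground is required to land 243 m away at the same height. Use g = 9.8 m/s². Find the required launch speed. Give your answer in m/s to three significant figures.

50.2 m/s

On level ground R = v₀² sin 2θ / g ⇒ v₀ = √(gR / sin 2θ).
v₀ = √(9.80 × 243 / sin 109.4°) = √(2381 / 0.9432) = √2524.7 = 50.25 m/s.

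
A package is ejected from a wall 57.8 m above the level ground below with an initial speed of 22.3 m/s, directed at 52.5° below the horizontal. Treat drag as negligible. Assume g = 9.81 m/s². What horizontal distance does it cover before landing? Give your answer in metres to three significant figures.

Horizontal component vₓ = 22.30 cos 52.5° = 13.58 m/s; vertical v_y0 = −17.69 m/s (downward).
With up positive and y = 0 at the ground: y(t) = 57.8 + (−17.69) t − 4.905 t². Setting y = 0 and taking the positive root: t = [−17.69 + √(17.69² + 2·9.81·57.8)] / 9.81 = (−17.69 + 38.04) / 9.81 = 2.074 s.
Horizontal distance: R = vₓ t = 13.58 × 2.074 = 28.16 m.

28.2 m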